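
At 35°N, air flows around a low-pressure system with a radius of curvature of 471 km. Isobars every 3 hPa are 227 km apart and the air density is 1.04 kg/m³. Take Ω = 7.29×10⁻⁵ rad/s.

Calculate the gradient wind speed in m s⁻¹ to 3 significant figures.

Coriolis parameter at 35°N:
f = 2Ω sin φ = 2 × 7.29×10⁻⁵ × sin 35° = 8.36×10⁻⁵ s⁻¹
Pressure gradient: |∂P/∂n| = 300 Pa / 227000 m = 1.32×10⁻³ Pa/m
Geostrophic speed: V_g = |∂P/∂n|/(fρ) = 1.32×10⁻³/(8.36×10⁻⁵ × 1.04) = 15.2 m/s
Around a low, centrifugal force acts outward with Coriolis, so pressure-gradient force balances both:
(1/ρ)|∂P/∂n| = fV + V²/R  →  V² + fR·V − fR·V_g = 0
With fR = 8.36×10⁻⁵ × 471×10³ m = 39.4 m/s:
V = [−fR + √((fR)² + 4 fR V_g)]/2 = [−39.4 + √(39.4² + 4×39.4×15.2)]/2 = 11.7 m/s
Subgeostrophic (V < V_g = 15.2 m/s), as expected around a low.

11.7 m s⁻¹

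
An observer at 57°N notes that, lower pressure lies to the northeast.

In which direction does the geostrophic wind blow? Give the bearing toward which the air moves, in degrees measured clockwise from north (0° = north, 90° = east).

The pressure-gradient force points toward the northeast (bearing 045°).
Geostrophic balance: in the Northern Hemisphere the Coriolis force deflects motion to the right, so the geostrophic wind blows 90° to the right of the pressure-gradient force (low pressure on the left).
Rotating 045° by 90° clockwise gives 135° — the wind blows toward the southeast.

135°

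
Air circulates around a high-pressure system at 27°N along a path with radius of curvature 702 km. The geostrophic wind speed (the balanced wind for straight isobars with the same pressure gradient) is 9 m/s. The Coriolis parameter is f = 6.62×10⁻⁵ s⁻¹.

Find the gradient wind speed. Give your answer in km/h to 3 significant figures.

Around a high, pressure-gradient force acts outward with centrifugal, so Coriolis balances both:
fV = (1/ρ)|∂P/∂n| + V²/R  →  V² − fR·V + fR·V_g = 0
With fR = 6.62×10⁻⁵ × 702×10³ m = 46.5 m/s:
V = [fR − √((fR)² − 4 fR V_g)]/2 = [46.5 − √(46.5² − 4×46.5×9)]/2 = 12.2 m/s
Supergeostrophic (V > V_g = 9 m/s), as expected around a high.
Converting: 12.2 m/s × 3.6 = 43.9 km/h

43.9 km/h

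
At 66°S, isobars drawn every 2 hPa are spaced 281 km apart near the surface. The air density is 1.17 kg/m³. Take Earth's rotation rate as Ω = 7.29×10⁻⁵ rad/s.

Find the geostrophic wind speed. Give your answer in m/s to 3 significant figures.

Coriolis parameter at 66°S:
f = 2Ω sin φ = 2 × 7.29×10⁻⁵ × sin 66° = 1.33×10⁻⁴ s⁻¹
Pressure gradient: |∂P/∂n| = 200 Pa / 281000 m = 7.12×10⁻⁴ Pa/m
Geostrophic balance (pressure-gradient force = Coriolis force):
V_g = (1/(fρ)) |∂P/∂n| = 7.12×10⁻⁴ / (1.33×10⁻⁴ × 1.17) = 4.57 m/s

4.57 m/s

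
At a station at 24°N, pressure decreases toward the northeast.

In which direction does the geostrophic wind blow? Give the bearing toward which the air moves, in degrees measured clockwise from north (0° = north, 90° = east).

135°

The pressure-gradient force points toward the northeast (bearing 045°).
Geostrophic balance: in the Northern Hemisphere the Coriolis force deflects motion to the right, so the geostrophic wind blows 90° to the right of the pressure-gradient force (low pressure on the left).
Rotating 045° by 90° clockwise gives 135° — the wind blows toward the southeast.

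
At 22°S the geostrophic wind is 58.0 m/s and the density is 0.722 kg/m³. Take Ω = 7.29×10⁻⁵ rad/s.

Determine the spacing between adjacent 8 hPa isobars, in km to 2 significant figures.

Coriolis parameter at 22°S:
f = 2Ω sin φ = 2 × 7.29×10⁻⁵ × sin 22° = 5.46×10⁻⁵ s⁻¹
Geostrophic balance rearranged: |∂P/∂n| = f ρ V_g
|∂P/∂n| = 5.46×10⁻⁵ × 0.722 × 58.0 = 2.29×10⁻³ Pa/m
Isobar spacing: Δn = ΔP/|∂P/∂n| = 800 Pa / 2.29×10⁻³ Pa/m = 349777 m ≈ 350 km

350 km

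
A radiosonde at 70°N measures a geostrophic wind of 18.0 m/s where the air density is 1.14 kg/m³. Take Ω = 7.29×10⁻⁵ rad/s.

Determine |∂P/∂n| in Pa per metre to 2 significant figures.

2.8×10⁻³ Pa/m

Coriolis parameter at 70°N:
f = 2Ω sin φ = 2 × 7.29×10⁻⁵ × sin 70° = 1.37×10⁻⁴ s⁻¹
Geostrophic balance rearranged: |∂P/∂n| = f ρ V_g
|∂P/∂n| = 1.37×10⁻⁴ × 1.14 × 18.0 = 2.81×10⁻³ Pa/m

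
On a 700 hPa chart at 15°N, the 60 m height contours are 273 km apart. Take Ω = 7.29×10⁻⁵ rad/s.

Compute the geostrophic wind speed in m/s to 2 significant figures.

57 m/s

Coriolis parameter at 15°N:
f = 2Ω sin φ = 2 × 7.29×10⁻⁵ × sin 15° = 3.77×10⁻⁵ s⁻¹
Height gradient: |∂Z/∂n| = 60 m / 273000 m = 2.20×10⁻⁴
On a pressure surface, geostrophic balance gives V_g = (g/f)|∂Z/∂n|:
V_g = 9.81 × 2.20×10⁻⁴ / 3.77×10⁻⁵ = 57.1 m/s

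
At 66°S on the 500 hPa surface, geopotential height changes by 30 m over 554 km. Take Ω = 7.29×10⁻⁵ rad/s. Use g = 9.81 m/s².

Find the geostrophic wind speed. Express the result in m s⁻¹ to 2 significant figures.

4.0 m s⁻¹

Coriolis parameter at 66°S:
f = 2Ω sin φ = 2 × 7.29×10⁻⁵ × sin 66° = 1.33×10⁻⁴ s⁻¹
Height gradient: |∂Z/∂n| = 30 m / 554000 m = 5.42×10⁻⁵
On a pressure surface, geostrophic balance gives V_g = (g/f)|∂Z/∂n|:
V_g = 9.81 × 5.42×10⁻⁵ / 1.33×10⁻⁴ = 3.99 m/s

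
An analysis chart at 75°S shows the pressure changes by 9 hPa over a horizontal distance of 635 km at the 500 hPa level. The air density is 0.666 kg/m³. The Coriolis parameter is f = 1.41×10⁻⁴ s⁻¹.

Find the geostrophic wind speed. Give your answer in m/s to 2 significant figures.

Pressure gradient: |∂P/∂n| = 900 Pa / 635000 m = 1.42×10⁻³ Pa/m
Geostrophic balance (pressure-gradient force = Coriolis force):
V_g = (1/(fρ)) |∂P/∂n| = 1.42×10⁻³ / (1.41×10⁻⁴ × 0.666) = 15.1 m/s

15 m/s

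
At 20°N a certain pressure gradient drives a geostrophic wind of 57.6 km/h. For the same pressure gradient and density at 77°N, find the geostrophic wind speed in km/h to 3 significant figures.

With the same pressure gradient and density, V_g ∝ 1/f ∝ 1/sin φ.
V₂ = V₁ · sin φ₁ / sin φ₂ = 57.6 × sin 20° / sin 77°
V₂ = 57.6 × 0.3420/0.9744 = 20.2 km/h

20.2 km/h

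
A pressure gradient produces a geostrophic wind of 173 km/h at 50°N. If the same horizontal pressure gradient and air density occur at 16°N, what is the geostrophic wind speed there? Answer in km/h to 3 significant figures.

With the same pressure gradient and density, V_g ∝ 1/f ∝ 1/sin φ.
V₂ = V₁ · sin φ₁ / sin φ₂ = 173 × sin 50° / sin 16°
V₂ = 173 × 0.7660/0.2756 = 481 km/h

481 km/h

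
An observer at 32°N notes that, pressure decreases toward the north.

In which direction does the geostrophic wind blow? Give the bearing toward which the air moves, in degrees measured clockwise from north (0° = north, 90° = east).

The pressure-gradient force points toward the north (bearing 000°).
Geostrophic balance: in the Northern Hemisphere the Coriolis force deflects motion to the right, so the geostrophic wind blows 90° to the right of the pressure-gradient force (low pressure on the left).
Rotating 000° by 90° clockwise gives 090° — the wind blows toward the east.

090°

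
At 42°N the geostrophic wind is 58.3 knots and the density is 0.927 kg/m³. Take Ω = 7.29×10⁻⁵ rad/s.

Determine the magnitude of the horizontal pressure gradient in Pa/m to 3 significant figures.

2.71×10⁻³ Pa/m

Coriolis parameter at 42°N:
f = 2Ω sin φ = 2 × 7.29×10⁻⁵ × sin 42° = 9.76×10⁻⁵ s⁻¹
Wind speed in SI: 58.3 knots = 30.0 m/s
Geostrophic balance rearranged: |∂P/∂n| = f ρ V_g
|∂P/∂n| = 9.76×10⁻⁵ × 0.927 × 30.0 = 2.71×10⁻³ Pa/m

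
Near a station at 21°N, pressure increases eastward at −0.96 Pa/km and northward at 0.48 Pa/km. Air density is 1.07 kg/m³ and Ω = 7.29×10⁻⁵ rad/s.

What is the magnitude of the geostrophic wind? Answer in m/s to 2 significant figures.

Coriolis parameter at 21°N:
f = 2Ω sin φ = 2 × 7.29×10⁻⁵ × sin 21° = 5.23×10⁻⁵ s⁻¹
Component geostrophic relations (x east, y north):
u_g = −(1/(fρ)) ∂P/∂y,  v_g = (1/(fρ)) ∂P/∂x
u_g = −(0.48×10⁻³)/(5.23×10⁻⁵ × 1.07) = −8.59 m/s;  v_g = (−0.96×10⁻³)/(5.23×10⁻⁵ × 1.07) = −17.2 m/s
|V_g| = √(u_g² + v_g²) = 19.2 m/s

19 m/s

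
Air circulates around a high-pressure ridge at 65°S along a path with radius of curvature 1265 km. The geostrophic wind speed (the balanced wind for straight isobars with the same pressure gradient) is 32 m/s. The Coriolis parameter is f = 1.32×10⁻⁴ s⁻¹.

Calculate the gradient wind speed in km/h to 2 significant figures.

Around a high, pressure-gradient force acts outward with centrifugal, so Coriolis balances both:
fV = (1/ρ)|∂P/∂n| + V²/R  →  V² − fR·V + fR·V_g = 0
With fR = 1.32×10⁻⁴ × 1265×10³ m = 167 m/s:
V = [fR − √((fR)² − 4 fR V_g)]/2 = [167 − √(167² − 4×167×32)]/2 = 43.2 m/s
Supergeostrophic (V > V_g = 32 m/s), as expected around a high.
Converting: 43.2 m/s × 3.6 = 160 km/h

160 km/h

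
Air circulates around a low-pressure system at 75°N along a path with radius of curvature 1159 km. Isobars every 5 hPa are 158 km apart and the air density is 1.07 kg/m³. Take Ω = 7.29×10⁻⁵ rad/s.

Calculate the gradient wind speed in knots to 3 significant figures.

Coriolis parameter at 75°N:
f = 2Ω sin φ = 2 × 7.29×10⁻⁵ × sin 75° = 1.41×10⁻⁴ s⁻¹
Pressure gradient: |∂P/∂n| = 500 Pa / 158000 m = 3.16×10⁻³ Pa/m
Geostrophic speed: V_g = |∂P/∂n|/(fρ) = 3.16×10⁻³/(1.41×10⁻⁴ × 1.07) = 21.0 m/s
Around a low, centrifugal force acts outward with Coriolis, so pressure-gradient force balances both:
(1/ρ)|∂P/∂n| = fV + V²/R  →  V² + fR·V − fR·V_g = 0
With fR = 1.41×10⁻⁴ × 1159×10³ m = 163 m/s:
V = [−fR + √((fR)² + 4 fR V_g)]/2 = [−163 + √(163² + 4×163×21)]/2 = 18.8 m/s
Subgeostrophic (V < V_g = 21 m/s), as expected around a low.
Converting: 18.8 m/s × 1.944 = 36.6 knots

36.6 knots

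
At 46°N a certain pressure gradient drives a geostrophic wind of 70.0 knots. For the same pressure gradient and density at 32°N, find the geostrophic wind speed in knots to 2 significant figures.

95 knots

With the same pressure gradient and density, V_g ∝ 1/f ∝ 1/sin φ.
V₂ = V₁ · sin φ₁ / sin φ₂ = 70.0 × sin 46° / sin 32°
V₂ = 70.0 × 0.7193/0.5299 = 95 knots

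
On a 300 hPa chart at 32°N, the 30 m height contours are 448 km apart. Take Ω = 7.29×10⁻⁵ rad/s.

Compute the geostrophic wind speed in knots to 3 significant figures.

Coriolis parameter at 32°N:
f = 2Ω sin φ = 2 × 7.29×10⁻⁵ × sin 32° = 7.73×10⁻⁵ s⁻¹
Height gradient: |∂Z/∂n| = 30 m / 448000 m = 6.70×10⁻⁵
On a pressure surface, geostrophic balance gives V_g = (g/f)|∂Z/∂n|:
V_g = 9.81 × 6.70×10⁻⁵ / 7.73×10⁻⁵ = 8.50 m/s
Converting: 8.50 m/s × 1.944 = 16.5 knots

16.5 knots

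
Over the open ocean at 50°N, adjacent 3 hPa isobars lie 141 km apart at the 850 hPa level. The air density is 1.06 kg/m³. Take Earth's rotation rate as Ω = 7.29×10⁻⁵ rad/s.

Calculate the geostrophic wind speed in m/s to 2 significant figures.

18 m/s

Coriolis parameter at 50°N:
f = 2Ω sin φ = 2 × 7.29×10⁻⁵ × sin 50° = 1.12×10⁻⁴ s⁻¹
Pressure gradient: |∂P/∂n| = 300 Pa / 141000 m = 2.13×10⁻³ Pa/m
Geostrophic balance (pressure-gradient force = Coriolis force):
V_g = (1/(fρ)) |∂P/∂n| = 2.13×10⁻³ / (1.12×10⁻⁴ × 1.06) = 18.0 m/s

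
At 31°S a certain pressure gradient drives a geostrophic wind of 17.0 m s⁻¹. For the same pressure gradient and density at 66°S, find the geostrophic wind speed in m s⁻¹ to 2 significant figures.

With the same pressure gradient and density, V_g ∝ 1/f ∝ 1/sin φ.
V₂ = V₁ · sin φ₁ / sin φ₂ = 17.0 × sin 31° / sin 66°
V₂ = 17.0 × 0.5150/0.9135 = 9.6 m s⁻¹

9.6 m s⁻¹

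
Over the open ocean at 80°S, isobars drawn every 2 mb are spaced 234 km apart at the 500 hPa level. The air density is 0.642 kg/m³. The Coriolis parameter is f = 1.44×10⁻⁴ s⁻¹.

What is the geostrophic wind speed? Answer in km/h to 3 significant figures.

33.3 km/h

Pressure gradient: |∂P/∂n| = 200 Pa / 234000 m = 8.55×10⁻⁴ Pa/m
Geostrophic balance (pressure-gradient force = Coriolis force):
V_g = (1/(fρ)) |∂P/∂n| = 8.55×10⁻⁴ / (1.44×10⁻⁴ × 0.642) = 9.25 m/s
Converting: 9.25 m/s × 3.6 = 33.3 km/h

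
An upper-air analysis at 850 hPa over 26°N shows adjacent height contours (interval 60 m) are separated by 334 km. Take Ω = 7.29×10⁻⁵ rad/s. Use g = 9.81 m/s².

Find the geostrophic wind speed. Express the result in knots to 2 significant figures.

Coriolis parameter at 26°N:
f = 2Ω sin φ = 2 × 7.29×10⁻⁵ × sin 26° = 6.39×10⁻⁵ s⁻¹
Height gradient: |∂Z/∂n| = 60 m / 334000 m = 1.80×10⁻⁴
On a pressure surface, geostrophic balance gives V_g = (g/f)|∂Z/∂n|:
V_g = 9.81 × 1.80×10⁻⁴ / 6.39×10⁻⁵ = 27.6 m/s
Converting: 27.6 m/s × 1.944 = 54 knots

54 knots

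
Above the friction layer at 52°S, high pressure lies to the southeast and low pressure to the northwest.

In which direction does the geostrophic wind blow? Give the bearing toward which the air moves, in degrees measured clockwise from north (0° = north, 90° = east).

225°

The pressure-gradient force points toward the northwest (bearing 315°).
Geostrophic balance: in the Southern Hemisphere the Coriolis force deflects motion to the left, so the geostrophic wind blows 90° to the left of the pressure-gradient force (low pressure on the right).
Rotating 315° by 90° counterclockwise gives 225° — the wind blows toward the southwest.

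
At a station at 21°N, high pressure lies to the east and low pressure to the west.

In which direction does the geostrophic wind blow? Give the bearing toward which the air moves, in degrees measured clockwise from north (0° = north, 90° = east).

000°

The pressure-gradient force points toward the west (bearing 270°).
Geostrophic balance: in the Northern Hemisphere the Coriolis force deflects motion to the right, so the geostrophic wind blows 90° to the right of the pressure-gradient force (low pressure on the left).
Rotating 270° by 90° clockwise gives 000° — the wind blows toward the north.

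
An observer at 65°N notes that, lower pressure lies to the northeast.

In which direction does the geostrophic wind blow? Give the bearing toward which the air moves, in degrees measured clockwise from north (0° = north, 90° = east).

The pressure-gradient force points toward the northeast (bearing 045°).
Geostrophic balance: in the Northern Hemisphere the Coriolis force deflects motion to the right, so the geostrophic wind blows 90° to the right of the pressure-gradient force (low pressure on the left).
Rotating 045° by 90° clockwise gives 135° — the wind blows toward the southeast.

135°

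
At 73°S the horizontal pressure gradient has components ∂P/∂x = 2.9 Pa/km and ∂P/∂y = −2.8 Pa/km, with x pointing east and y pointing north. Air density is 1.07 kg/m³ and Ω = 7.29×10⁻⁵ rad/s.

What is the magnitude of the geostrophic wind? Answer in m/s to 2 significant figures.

27 m/s

Coriolis parameter at 73°S:
f = 2Ω sin φ = 2 × 7.29×10⁻⁵ × sin 73° = 1.39×10⁻⁴ s⁻¹
In the Southern Hemisphere f is negative: f = −1.39×10⁻⁴ s⁻¹.
Component geostrophic relations (x east, y north):
u_g = −(1/(fρ)) ∂P/∂y,  v_g = (1/(fρ)) ∂P/∂x
u_g = −(−2.8×10⁻³)/(−1.39×10⁻⁴ × 1.07) = −18.8 m/s;  v_g = (2.9×10⁻³)/(−1.39×10⁻⁴ × 1.07) = −19.4 m/s
|V_g| = √(u_g² + v_g²) = 27.0 m/s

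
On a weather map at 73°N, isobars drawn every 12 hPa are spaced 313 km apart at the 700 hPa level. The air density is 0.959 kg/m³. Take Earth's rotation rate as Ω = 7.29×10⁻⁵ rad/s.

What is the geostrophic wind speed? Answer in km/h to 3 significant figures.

103 km/h

Coriolis parameter at 73°N:
f = 2Ω sin φ = 2 × 7.29×10⁻⁵ × sin 73° = 1.39×10⁻⁴ s⁻¹
Pressure gradient: |∂P/∂n| = 1200 Pa / 313000 m = 3.83×10⁻³ Pa/m
Geostrophic balance (pressure-gradient force = Coriolis force):
V_g = (1/(fρ)) |∂P/∂n| = 3.83×10⁻³ / (1.39×10⁻⁴ × 0.959) = 28.7 m/s
Converting: 28.7 m/s × 3.6 = 103 km/h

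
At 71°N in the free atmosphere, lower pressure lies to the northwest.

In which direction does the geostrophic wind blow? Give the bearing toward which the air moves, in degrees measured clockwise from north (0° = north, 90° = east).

The pressure-gradient force points toward the northwest (bearing 315°).
Geostrophic balance: in the Northern Hemisphere the Coriolis force deflects motion to the right, so the geostrophic wind blows 90° to the right of the pressure-gradient force (low pressure on the left).
Rotating 315° by 90° clockwise gives 045° — the wind blows toward the northeast.

045°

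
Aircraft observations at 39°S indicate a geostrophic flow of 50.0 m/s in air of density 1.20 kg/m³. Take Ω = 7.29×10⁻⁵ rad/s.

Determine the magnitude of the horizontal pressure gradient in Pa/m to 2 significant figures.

Coriolis parameter at 39°S:
f = 2Ω sin φ = 2 × 7.29×10⁻⁵ × sin 39° = 9.18×10⁻⁵ s⁻¹
Geostrophic balance rearranged: |∂P/∂n| = f ρ V_g
|∂P/∂n| = 9.18×10⁻⁵ × 1.20 × 50.0 = 5.51×10⁻³ Pa/m

5.5×10⁻³ Pa/m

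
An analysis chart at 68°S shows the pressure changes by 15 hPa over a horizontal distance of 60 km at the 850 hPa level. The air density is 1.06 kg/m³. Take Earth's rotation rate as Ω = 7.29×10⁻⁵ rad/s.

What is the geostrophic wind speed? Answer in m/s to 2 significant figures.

Coriolis parameter at 68°S:
f = 2Ω sin φ = 2 × 7.29×10⁻⁵ × sin 68° = 1.35×10⁻⁴ s⁻¹
Pressure gradient: |∂P/∂n| = 1500 Pa / 60000 m = 2.50×10⁻² Pa/m
Geostrophic balance (pressure-gradient force = Coriolis force):
V_g = (1/(fρ)) |∂P/∂n| = 2.50×10⁻² / (1.35×10⁻⁴ × 1.06) = 174 m/s

170 m/s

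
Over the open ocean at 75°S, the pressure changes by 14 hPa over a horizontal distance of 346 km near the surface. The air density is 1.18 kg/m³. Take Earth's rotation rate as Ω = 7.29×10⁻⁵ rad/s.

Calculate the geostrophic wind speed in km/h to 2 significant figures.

Coriolis parameter at 75°S:
f = 2Ω sin φ = 2 × 7.29×10⁻⁵ × sin 75° = 1.41×10⁻⁴ s⁻¹
Pressure gradient: |∂P/∂n| = 1400 Pa / 346000 m = 4.05×10⁻³ Pa/m
Geostrophic balance (pressure-gradient force = Coriolis force):
V_g = (1/(fρ)) |∂P/∂n| = 4.05×10⁻³ / (1.41×10⁻⁴ × 1.18) = 24.3 m/s
Converting: 24.3 m/s × 3.6 = 88 km/h

88 km/h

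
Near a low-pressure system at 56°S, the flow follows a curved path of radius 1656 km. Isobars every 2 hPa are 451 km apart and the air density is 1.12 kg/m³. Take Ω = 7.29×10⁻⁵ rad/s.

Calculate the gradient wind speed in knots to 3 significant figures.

6.27 knots

Coriolis parameter at 56°S:
f = 2Ω sin φ = 2 × 7.29×10⁻⁵ × sin 56° = 1.21×10⁻⁴ s⁻¹
Pressure gradient: |∂P/∂n| = 200 Pa / 451000 m = 4.43×10⁻⁴ Pa/m
Geostrophic speed: V_g = |∂P/∂n|/(fρ) = 4.43×10⁻⁴/(1.21×10⁻⁴ × 1.12) = 3.28 m/s
Around a low, centrifugal force acts outward with Coriolis, so pressure-gradient force balances both:
(1/ρ)|∂P/∂n| = fV + V²/R  →  V² + fR·V − fR·V_g = 0
With fR = 1.21×10⁻⁴ × 1656×10³ m = 200 m/s:
V = [−fR + √((fR)² + 4 fR V_g)]/2 = [−200 + √(200² + 4×200×3.28)]/2 = 3.22 m/s
Subgeostrophic (V < V_g = 3.28 m/s), as expected around a low.
Converting: 3.22 m/s × 1.944 = 6.27 knots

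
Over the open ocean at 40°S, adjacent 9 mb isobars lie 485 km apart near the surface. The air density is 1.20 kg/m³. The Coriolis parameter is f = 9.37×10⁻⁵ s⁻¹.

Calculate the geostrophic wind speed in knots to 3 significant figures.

Pressure gradient: |∂P/∂n| = 900 Pa / 485000 m = 1.86×10⁻³ Pa/m
Geostrophic balance (pressure-gradient force = Coriolis force):
V_g = (1/(fρ)) |∂P/∂n| = 1.86×10⁻³ / (9.37×10⁻⁵ × 1.20) = 16.5 m/s
Converting: 16.5 m/s × 1.944 = 32.1 knots

32.1 knots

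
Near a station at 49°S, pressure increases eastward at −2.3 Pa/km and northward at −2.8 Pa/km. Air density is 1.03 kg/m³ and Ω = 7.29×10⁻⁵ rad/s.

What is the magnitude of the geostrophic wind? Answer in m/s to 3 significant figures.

Coriolis parameter at 49°S:
f = 2Ω sin φ = 2 × 7.29×10⁻⁵ × sin 49° = 1.10×10⁻⁴ s⁻¹
In the Southern Hemisphere f is negative: f = −1.10×10⁻⁴ s⁻¹.
Component geostrophic relations (x east, y north):
u_g = −(1/(fρ)) ∂P/∂y,  v_g = (1/(fρ)) ∂P/∂x
u_g = −(−2.8×10⁻³)/(−1.10×10⁻⁴ × 1.03) = −24.7 m/s;  v_g = (−2.3×10⁻³)/(−1.10×10⁻⁴ × 1.03) = 20.3 m/s
|V_g| = √(u_g² + v_g²) = 32.0 m/s

32.0 m/s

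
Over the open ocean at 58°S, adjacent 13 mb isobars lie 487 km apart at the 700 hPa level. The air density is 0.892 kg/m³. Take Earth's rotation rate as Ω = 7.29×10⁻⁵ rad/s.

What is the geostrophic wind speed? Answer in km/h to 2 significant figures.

87 km/h

Coriolis parameter at 58°S:
f = 2Ω sin φ = 2 × 7.29×10⁻⁵ × sin 58° = 1.24×10⁻⁴ s⁻¹
Pressure gradient: |∂P/∂n| = 1300 Pa / 487000 m = 2.67×10⁻³ Pa/m
Geostrophic balance (pressure-gradient force = Coriolis force):
V_g = (1/(fρ)) |∂P/∂n| = 2.67×10⁻³ / (1.24×10⁻⁴ × 0.892) = 24.2 m/s
Converting: 24.2 m/s × 3.6 = 87 km/h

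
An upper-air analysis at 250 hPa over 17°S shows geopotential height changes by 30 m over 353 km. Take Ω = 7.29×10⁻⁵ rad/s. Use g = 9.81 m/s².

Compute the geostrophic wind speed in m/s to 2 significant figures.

20 m/s

Coriolis parameter at 17°S:
f = 2Ω sin φ = 2 × 7.29×10⁻⁵ × sin 17° = 4.26×10⁻⁵ s⁻¹
Height gradient: |∂Z/∂n| = 30 m / 353000 m = 8.50×10⁻⁵
On a pressure surface, geostrophic balance gives V_g = (g/f)|∂Z/∂n|:
V_g = 9.81 × 8.50×10⁻⁵ / 4.26×10⁻⁵ = 19.6 m/s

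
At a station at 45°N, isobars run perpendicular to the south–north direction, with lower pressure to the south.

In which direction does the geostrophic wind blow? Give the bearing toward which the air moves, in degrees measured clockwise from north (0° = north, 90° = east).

The pressure-gradient force points toward the south (bearing 180°).
Geostrophic balance: in the Northern Hemisphere the Coriolis force deflects motion to the right, so the geostrophic wind blows 90° to the right of the pressure-gradient force (low pressure on the left).
Rotating 180° by 90° clockwise gives 270° — the wind blows toward the west.

270°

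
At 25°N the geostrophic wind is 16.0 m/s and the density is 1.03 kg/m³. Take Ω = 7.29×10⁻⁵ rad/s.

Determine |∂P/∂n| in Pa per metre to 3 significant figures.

1.02×10⁻³ Pa/m

Coriolis parameter at 25°N:
f = 2Ω sin φ = 2 × 7.29×10⁻⁵ × sin 25° = 6.16×10⁻⁵ s⁻¹
Geostrophic balance rearranged: |∂P/∂n| = f ρ V_g
|∂P/∂n| = 6.16×10⁻⁵ × 1.03 × 16.0 = 1.02×10⁻³ Pa/m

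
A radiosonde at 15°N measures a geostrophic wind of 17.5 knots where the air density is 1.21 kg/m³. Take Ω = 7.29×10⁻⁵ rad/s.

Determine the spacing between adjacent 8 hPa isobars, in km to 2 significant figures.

1900 km

Coriolis parameter at 15°N:
f = 2Ω sin φ = 2 × 7.29×10⁻⁵ × sin 15° = 3.77×10⁻⁵ s⁻¹
Wind speed in SI: 17.5 knots = 9.00 m/s
Geostrophic balance rearranged: |∂P/∂n| = f ρ V_g
|∂P/∂n| = 3.77×10⁻⁵ × 1.21 × 9.00 = 4.11×10⁻⁴ Pa/m
Isobar spacing: Δn = ΔP/|∂P/∂n| = 800 Pa / 4.11×10⁻⁴ Pa/m = 1946143 m ≈ 1900 km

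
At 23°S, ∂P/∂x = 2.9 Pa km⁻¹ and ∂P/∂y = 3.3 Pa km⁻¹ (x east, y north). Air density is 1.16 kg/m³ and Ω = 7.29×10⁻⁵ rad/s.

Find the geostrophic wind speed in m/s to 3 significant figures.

Coriolis parameter at 23°S:
f = 2Ω sin φ = 2 × 7.29×10⁻⁵ × sin 23° = 5.70×10⁻⁵ s⁻¹
In the Southern Hemisphere f is negative: f = −5.70×10⁻⁵ s⁻¹.
Component geostrophic relations (x east, y north):
u_g = −(1/(fρ)) ∂P/∂y,  v_g = (1/(fρ)) ∂P/∂x
u_g = −(3.3×10⁻³)/(−5.70×10⁻⁵ × 1.16) = 49.9 m/s;  v_g = (2.9×10⁻³)/(−5.70×10⁻⁵ × 1.16) = −43.9 m/s
|V_g| = √(u_g² + v_g²) = 66.5 m/s

66.5 m/s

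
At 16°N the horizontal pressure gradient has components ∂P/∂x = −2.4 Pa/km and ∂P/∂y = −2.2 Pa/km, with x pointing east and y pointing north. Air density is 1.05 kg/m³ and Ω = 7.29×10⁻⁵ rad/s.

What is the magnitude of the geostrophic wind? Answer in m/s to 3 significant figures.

Coriolis parameter at 16°N:
f = 2Ω sin φ = 2 × 7.29×10⁻⁵ × sin 16° = 4.02×10⁻⁵ s⁻¹
Component geostrophic relations (x east, y north):
u_g = −(1/(fρ)) ∂P/∂y,  v_g = (1/(fρ)) ∂P/∂x
u_g = −(−2.2×10⁻³)/(4.02×10⁻⁵ × 1.05) = 52.1 m/s;  v_g = (−2.4×10⁻³)/(4.02×10⁻⁵ × 1.05) = −56.9 m/s
|V_g| = √(u_g² + v_g²) = 77.2 m/s

77.2 m/s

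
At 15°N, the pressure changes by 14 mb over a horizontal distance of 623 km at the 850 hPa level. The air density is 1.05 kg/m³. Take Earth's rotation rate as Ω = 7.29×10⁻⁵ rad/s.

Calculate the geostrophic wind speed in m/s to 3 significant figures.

Coriolis parameter at 15°N:
f = 2Ω sin φ = 2 × 7.29×10⁻⁵ × sin 15° = 3.77×10⁻⁵ s⁻¹
Pressure gradient: |∂P/∂n| = 1400 Pa / 623000 m = 2.25×10⁻³ Pa/m
Geostrophic balance (pressure-gradient force = Coriolis force):
V_g = (1/(fρ)) |∂P/∂n| = 2.25×10⁻³ / (3.77×10⁻⁵ × 1.05) = 56.7 m/s

56.7 m/s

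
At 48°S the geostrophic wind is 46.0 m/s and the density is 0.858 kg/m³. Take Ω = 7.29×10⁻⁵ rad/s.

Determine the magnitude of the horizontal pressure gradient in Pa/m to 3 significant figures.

Coriolis parameter at 48°S:
f = 2Ω sin φ = 2 × 7.29×10⁻⁵ × sin 48° = 1.08×10⁻⁴ s⁻¹
Geostrophic balance rearranged: |∂P/∂n| = f ρ V_g
|∂P/∂n| = 1.08×10⁻⁴ × 0.858 × 46.0 = 4.28×10⁻³ Pa/m

4.28×10⁻³ Pa/m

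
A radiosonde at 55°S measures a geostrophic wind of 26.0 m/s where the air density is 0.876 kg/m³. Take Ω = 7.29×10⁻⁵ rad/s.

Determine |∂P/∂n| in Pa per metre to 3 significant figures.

2.72×10⁻³ Pa/m

Coriolis parameter at 55°S:
f = 2Ω sin φ = 2 × 7.29×10⁻⁵ × sin 55° = 1.19×10⁻⁴ s⁻¹
Geostrophic balance rearranged: |∂P/∂n| = f ρ V_g
|∂P/∂n| = 1.19×10⁻⁴ × 0.876 × 26.0 = 2.72×10⁻³ Pa/m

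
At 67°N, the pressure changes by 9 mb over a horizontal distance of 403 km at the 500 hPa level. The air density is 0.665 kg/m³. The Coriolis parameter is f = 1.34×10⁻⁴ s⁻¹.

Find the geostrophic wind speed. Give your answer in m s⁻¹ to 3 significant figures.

Pressure gradient: |∂P/∂n| = 900 Pa / 403000 m = 2.23×10⁻³ Pa/m
Geostrophic balance (pressure-gradient force = Coriolis force):
V_g = (1/(fρ)) |∂P/∂n| = 2.23×10⁻³ / (1.34×10⁻⁴ × 0.665) = 25.1 m/s

25.1 m s⁻¹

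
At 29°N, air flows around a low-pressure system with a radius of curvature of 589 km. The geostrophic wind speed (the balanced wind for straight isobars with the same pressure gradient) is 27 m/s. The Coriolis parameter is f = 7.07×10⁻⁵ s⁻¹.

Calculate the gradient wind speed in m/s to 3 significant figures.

18.6 m/s

Around a low, centrifugal force acts outward with Coriolis, so pressure-gradient force balances both:
(1/ρ)|∂P/∂n| = fV + V²/R  →  V² + fR·V − fR·V_g = 0
With fR = 7.07×10⁻⁵ × 589×10³ m = 41.6 m/s:
V = [−fR + √((fR)² + 4 fR V_g)]/2 = [−41.6 + √(41.6² + 4×41.6×27)]/2 = 18.6 m/s
Subgeostrophic (V < V_g = 27 m/s), as expected around a low.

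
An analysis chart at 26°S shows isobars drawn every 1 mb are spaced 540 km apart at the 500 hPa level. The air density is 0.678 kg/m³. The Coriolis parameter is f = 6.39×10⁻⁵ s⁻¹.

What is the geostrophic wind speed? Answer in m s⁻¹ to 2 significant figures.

Pressure gradient: |∂P/∂n| = 100 Pa / 540000 m = 1.85×10⁻⁴ Pa/m
Geostrophic balance (pressure-gradient force = Coriolis force):
V_g = (1/(fρ)) |∂P/∂n| = 1.85×10⁻⁴ / (6.39×10⁻⁵ × 0.678) = 4.27 m/s

4.3 m s⁻¹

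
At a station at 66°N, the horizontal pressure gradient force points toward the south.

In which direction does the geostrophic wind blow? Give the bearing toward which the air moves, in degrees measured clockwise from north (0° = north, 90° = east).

270°

The pressure-gradient force points toward the south (bearing 180°).
Geostrophic balance: in the Northern Hemisphere the Coriolis force deflects motion to the right, so the geostrophic wind blows 90° to the right of the pressure-gradient force (low pressure on the left).
Rotating 180° by 90° clockwise gives 270° — the wind blows toward the west.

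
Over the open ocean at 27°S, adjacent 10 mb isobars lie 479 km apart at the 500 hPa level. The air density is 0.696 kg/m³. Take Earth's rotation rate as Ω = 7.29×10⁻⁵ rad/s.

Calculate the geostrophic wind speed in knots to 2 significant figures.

Coriolis parameter at 27°S:
f = 2Ω sin φ = 2 × 7.29×10⁻⁵ × sin 27° = 6.62×10⁻⁵ s⁻¹
Pressure gradient: |∂P/∂n| = 1000 Pa / 479000 m = 2.09×10⁻³ Pa/m
Geostrophic balance (pressure-gradient force = Coriolis force):
V_g = (1/(fρ)) |∂P/∂n| = 2.09×10⁻³ / (6.62×10⁻⁵ × 0.696) = 45.3 m/s
Converting: 45.3 m/s × 1.944 = 88 knots

88 knots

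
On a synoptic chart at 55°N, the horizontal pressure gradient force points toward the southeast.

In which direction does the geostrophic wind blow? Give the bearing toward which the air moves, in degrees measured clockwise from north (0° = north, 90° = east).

The pressure-gradient force points toward the southeast (bearing 135°).
Geostrophic balance: in the Northern Hemisphere the Coriolis force deflects motion to the right, so the geostrophic wind blows 90° to the right of the pressure-gradient force (low pressure on the left).
Rotating 135° by 90° clockwise gives 225° — the wind blows toward the southwest.

225°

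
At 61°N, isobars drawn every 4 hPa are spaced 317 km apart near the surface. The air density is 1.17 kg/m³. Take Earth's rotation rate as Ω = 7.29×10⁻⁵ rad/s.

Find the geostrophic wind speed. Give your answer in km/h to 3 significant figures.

30.4 km/h

Coriolis parameter at 61°N:
f = 2Ω sin φ = 2 × 7.29×10⁻⁵ × sin 61° = 1.28×10⁻⁴ s⁻¹
Pressure gradient: |∂P/∂n| = 400 Pa / 317000 m = 1.26×10⁻³ Pa/m
Geostrophic balance (pressure-gradient force = Coriolis force):
V_g = (1/(fρ)) |∂P/∂n| = 1.26×10⁻³ / (1.28×10⁻⁴ × 1.17) = 8.46 m/s
Converting: 8.46 m/s × 3.6 = 30.4 km/h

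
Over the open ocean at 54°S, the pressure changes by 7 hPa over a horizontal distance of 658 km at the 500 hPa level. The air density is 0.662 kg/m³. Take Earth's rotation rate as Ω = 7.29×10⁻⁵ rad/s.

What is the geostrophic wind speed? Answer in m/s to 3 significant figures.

Coriolis parameter at 54°S:
f = 2Ω sin φ = 2 × 7.29×10⁻⁵ × sin 54° = 1.18×10⁻⁴ s⁻¹
Pressure gradient: |∂P/∂n| = 700 Pa / 658000 m = 1.06×10⁻³ Pa/m
Geostrophic balance (pressure-gradient force = Coriolis force):
V_g = (1/(fρ)) |∂P/∂n| = 1.06×10⁻³ / (1.18×10⁻⁴ × 0.662) = 13.6 m/s

13.6 m/s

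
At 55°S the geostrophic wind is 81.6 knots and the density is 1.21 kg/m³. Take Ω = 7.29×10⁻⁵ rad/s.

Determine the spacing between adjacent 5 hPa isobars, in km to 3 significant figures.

Coriolis parameter at 55°S:
f = 2Ω sin φ = 2 × 7.29×10⁻⁵ × sin 55° = 1.19×10⁻⁴ s⁻¹
Wind speed in SI: 81.6 knots = 42.0 m/s
Geostrophic balance rearranged: |∂P/∂n| = f ρ V_g
|∂P/∂n| = 1.19×10⁻⁴ × 1.21 × 42.0 = 6.07×10⁻³ Pa/m
Isobar spacing: Δn = ΔP/|∂P/∂n| = 500 Pa / 6.07×10⁻³ Pa/m = 82420 m ≈ 82.4 km

82.4 km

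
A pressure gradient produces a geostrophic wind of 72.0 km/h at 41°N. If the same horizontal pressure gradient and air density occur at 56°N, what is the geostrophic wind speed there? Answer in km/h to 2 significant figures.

57 km/h

With the same pressure gradient and density, V_g ∝ 1/f ∝ 1/sin φ.
V₂ = V₁ · sin φ₁ / sin φ₂ = 72.0 × sin 41° / sin 56°
V₂ = 72.0 × 0.6561/0.8290 = 57 km/h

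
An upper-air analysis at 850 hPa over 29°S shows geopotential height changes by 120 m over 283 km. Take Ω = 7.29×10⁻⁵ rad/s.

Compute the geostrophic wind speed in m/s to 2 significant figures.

59 m/s

Coriolis parameter at 29°S:
f = 2Ω sin φ = 2 × 7.29×10⁻⁵ × sin 29° = 7.07×10⁻⁵ s⁻¹
Height gradient: |∂Z/∂n| = 120 m / 283000 m = 4.24×10⁻⁴
On a pressure surface, geostrophic balance gives V_g = (g/f)|∂Z/∂n|:
V_g = 9.81 × 4.24×10⁻⁴ / 7.07×10⁻⁵ = 58.8 m/s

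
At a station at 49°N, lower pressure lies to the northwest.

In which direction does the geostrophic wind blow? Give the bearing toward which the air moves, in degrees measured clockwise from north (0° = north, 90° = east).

The pressure-gradient force points toward the northwest (bearing 315°).
Geostrophic balance: in the Northern Hemisphere the Coriolis force deflects motion to the right, so the geostrophic wind blows 90° to the right of the pressure-gradient force (low pressure on the left).
Rotating 315° by 90° clockwise gives 045° — the wind blows toward the northeast.

045°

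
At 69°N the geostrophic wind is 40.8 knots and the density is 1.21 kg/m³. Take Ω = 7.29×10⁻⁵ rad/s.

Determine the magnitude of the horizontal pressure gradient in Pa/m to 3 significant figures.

Coriolis parameter at 69°N:
f = 2Ω sin φ = 2 × 7.29×10⁻⁵ × sin 69° = 1.36×10⁻⁴ s⁻¹
Wind speed in SI: 40.8 knots = 21.0 m/s
Geostrophic balance rearranged: |∂P/∂n| = f ρ V_g
|∂P/∂n| = 1.36×10⁻⁴ × 1.21 × 21.0 = 3.46×10⁻³ Pa/m

3.46×10⁻³ Pa/m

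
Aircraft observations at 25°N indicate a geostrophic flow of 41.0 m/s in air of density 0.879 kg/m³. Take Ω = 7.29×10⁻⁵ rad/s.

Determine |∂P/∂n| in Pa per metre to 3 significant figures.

2.22×10⁻³ Pa/m

Coriolis parameter at 25°N:
f = 2Ω sin φ = 2 × 7.29×10⁻⁵ × sin 25° = 6.16×10⁻⁵ s⁻¹
Geostrophic balance rearranged: |∂P/∂n| = f ρ V_g
|∂P/∂n| = 6.16×10⁻⁵ × 0.879 × 41.0 = 2.22×10⁻³ Pa/m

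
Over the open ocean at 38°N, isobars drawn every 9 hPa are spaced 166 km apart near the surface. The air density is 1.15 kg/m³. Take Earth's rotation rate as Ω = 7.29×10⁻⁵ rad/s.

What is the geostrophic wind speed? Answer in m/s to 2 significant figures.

Coriolis parameter at 38°N:
f = 2Ω sin φ = 2 × 7.29×10⁻⁵ × sin 38° = 8.98×10⁻⁵ s⁻¹
Pressure gradient: |∂P/∂n| = 900 Pa / 166000 m = 5.42×10⁻³ Pa/m
Geostrophic balance (pressure-gradient force = Coriolis force):
V_g = (1/(fρ)) |∂P/∂n| = 5.42×10⁻³ / (8.98×10⁻⁵ × 1.15) = 52.5 m/s

53 m/s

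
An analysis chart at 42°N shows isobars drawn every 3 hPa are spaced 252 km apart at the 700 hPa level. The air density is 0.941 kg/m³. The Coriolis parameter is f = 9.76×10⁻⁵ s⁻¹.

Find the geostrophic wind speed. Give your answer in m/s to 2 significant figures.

Pressure gradient: |∂P/∂n| = 300 Pa / 252000 m = 1.19×10⁻³ Pa/m
Geostrophic balance (pressure-gradient force = Coriolis force):
V_g = (1/(fρ)) |∂P/∂n| = 1.19×10⁻³ / (9.76×10⁻⁵ × 0.941) = 13.0 m/s

13 m/s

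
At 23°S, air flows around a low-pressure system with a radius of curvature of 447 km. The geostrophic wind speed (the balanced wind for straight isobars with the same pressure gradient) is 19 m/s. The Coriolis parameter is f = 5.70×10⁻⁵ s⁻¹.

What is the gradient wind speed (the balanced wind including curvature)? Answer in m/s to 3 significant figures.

12.7 m/s

Around a low, centrifugal force acts outward with Coriolis, so pressure-gradient force balances both:
(1/ρ)|∂P/∂n| = fV + V²/R  →  V² + fR·V − fR·V_g = 0
With fR = 5.70×10⁻⁵ × 447×10³ m = 25.5 m/s:
V = [−fR + √((fR)² + 4 fR V_g)]/2 = [−25.5 + √(25.5² + 4×25.5×19)]/2 = 12.7 m/s
Subgeostrophic (V < V_g = 19 m/s), as expected around a low.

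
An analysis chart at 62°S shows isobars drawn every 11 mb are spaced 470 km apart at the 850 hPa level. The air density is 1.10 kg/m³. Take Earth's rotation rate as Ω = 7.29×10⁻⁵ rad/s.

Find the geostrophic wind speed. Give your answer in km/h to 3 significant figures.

59.5 km/h

Coriolis parameter at 62°S:
f = 2Ω sin φ = 2 × 7.29×10⁻⁵ × sin 62° = 1.29×10⁻⁴ s⁻¹
Pressure gradient: |∂P/∂n| = 1100 Pa / 470000 m = 2.34×10⁻³ Pa/m
Geostrophic balance (pressure-gradient force = Coriolis force):
V_g = (1/(fρ)) |∂P/∂n| = 2.34×10⁻³ / (1.29×10⁻⁴ × 1.10) = 16.5 m/s
Converting: 16.5 m/s × 3.6 = 59.5 km/h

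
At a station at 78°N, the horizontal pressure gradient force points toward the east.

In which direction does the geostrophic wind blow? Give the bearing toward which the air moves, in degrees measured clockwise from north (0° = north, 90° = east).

The pressure-gradient force points toward the east (bearing 090°).
Geostrophic balance: in the Northern Hemisphere the Coriolis force deflects motion to the right, so the geostrophic wind blows 90° to the right of the pressure-gradient force (low pressure on the left).
Rotating 090° by 90° clockwise gives 180° — the wind blows toward the south.

180°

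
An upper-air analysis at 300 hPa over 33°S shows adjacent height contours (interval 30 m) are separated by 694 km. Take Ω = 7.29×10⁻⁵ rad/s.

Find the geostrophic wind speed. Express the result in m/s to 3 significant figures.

5.34 m/s

Coriolis parameter at 33°S:
f = 2Ω sin φ = 2 × 7.29×10⁻⁵ × sin 33° = 7.94×10⁻⁵ s⁻¹
Height gradient: |∂Z/∂n| = 30 m / 694000 m = 4.32×10⁻⁵
On a pressure surface, geostrophic balance gives V_g = (g/f)|∂Z/∂n|:
V_g = 9.81 × 4.32×10⁻⁵ / 7.94×10⁻⁵ = 5.34 m/s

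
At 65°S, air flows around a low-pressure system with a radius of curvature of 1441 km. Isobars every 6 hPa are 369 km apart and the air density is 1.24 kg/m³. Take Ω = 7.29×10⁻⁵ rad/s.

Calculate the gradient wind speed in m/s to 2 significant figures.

9.5 m/s

Coriolis parameter at 65°S:
f = 2Ω sin φ = 2 × 7.29×10⁻⁵ × sin 65° = 1.32×10⁻⁴ s⁻¹
Pressure gradient: |∂P/∂n| = 600 Pa / 369000 m = 1.63×10⁻³ Pa/m
Geostrophic speed: V_g = |∂P/∂n|/(fρ) = 1.63×10⁻³/(1.32×10⁻⁴ × 1.24) = 9.92 m/s
Around a low, centrifugal force acts outward with Coriolis, so pressure-gradient force balances both:
(1/ρ)|∂P/∂n| = fV + V²/R  →  V² + fR·V − fR·V_g = 0
With fR = 1.32×10⁻⁴ × 1441×10³ m = 190 m/s:
V = [−fR + √((fR)² + 4 fR V_g)]/2 = [−190 + √(190² + 4×190×9.92)]/2 = 9.45 m/s
Subgeostrophic (V < V_g = 9.92 m/s), as expected around a low.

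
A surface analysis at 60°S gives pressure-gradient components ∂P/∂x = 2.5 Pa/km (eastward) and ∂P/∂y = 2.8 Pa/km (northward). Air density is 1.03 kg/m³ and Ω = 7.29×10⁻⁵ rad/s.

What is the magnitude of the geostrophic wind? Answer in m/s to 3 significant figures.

Coriolis parameter at 60°S:
f = 2Ω sin φ = 2 × 7.29×10⁻⁵ × sin 60° = 1.26×10⁻⁴ s⁻¹
In the Southern Hemisphere f is negative: f = −1.26×10⁻⁴ s⁻¹.
Component geostrophic relations (x east, y north):
u_g = −(1/(fρ)) ∂P/∂y,  v_g = (1/(fρ)) ∂P/∂x
u_g = −(2.8×10⁻³)/(−1.26×10⁻⁴ × 1.03) = 21.5 m/s;  v_g = (2.5×10⁻³)/(−1.26×10⁻⁴ × 1.03) = −19.2 m/s
|V_g| = √(u_g² + v_g²) = 28.9 m/s

28.9 m/s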